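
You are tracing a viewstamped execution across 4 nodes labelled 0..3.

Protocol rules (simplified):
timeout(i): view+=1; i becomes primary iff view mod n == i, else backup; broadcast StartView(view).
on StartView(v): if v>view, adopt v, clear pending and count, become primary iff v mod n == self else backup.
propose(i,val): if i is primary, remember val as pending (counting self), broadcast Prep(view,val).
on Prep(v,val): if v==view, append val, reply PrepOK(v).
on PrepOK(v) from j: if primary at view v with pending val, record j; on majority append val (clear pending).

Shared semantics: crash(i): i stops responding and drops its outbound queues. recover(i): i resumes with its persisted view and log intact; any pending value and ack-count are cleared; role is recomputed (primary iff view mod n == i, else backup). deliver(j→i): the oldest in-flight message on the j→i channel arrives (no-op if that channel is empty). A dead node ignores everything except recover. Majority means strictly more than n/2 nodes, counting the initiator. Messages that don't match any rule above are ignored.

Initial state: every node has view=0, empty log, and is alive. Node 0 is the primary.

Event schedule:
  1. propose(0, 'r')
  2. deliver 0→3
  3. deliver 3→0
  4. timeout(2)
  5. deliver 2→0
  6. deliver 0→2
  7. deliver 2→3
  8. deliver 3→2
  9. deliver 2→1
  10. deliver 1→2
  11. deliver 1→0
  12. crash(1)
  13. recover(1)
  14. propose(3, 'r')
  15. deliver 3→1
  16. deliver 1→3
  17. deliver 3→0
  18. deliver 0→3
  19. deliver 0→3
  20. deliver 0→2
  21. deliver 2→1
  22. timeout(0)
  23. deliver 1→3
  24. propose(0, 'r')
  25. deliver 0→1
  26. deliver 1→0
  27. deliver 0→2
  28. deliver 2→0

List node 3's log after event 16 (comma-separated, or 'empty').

1. propose(0,'r'):  nop
2. deliver 0→3:  <3:back v0 r>
3. deliver 3→0:  nop
4. timeout(2):  <2:back v1 ->
5. deliver 2→0:  <0:back v1 ->
6. deliver 0→2:  nop
7. deliver 2→3:  <3:back v1 r>
8. deliver 3→2:  nop
9. deliver 2→1:  <1:prim v1 ->
10. deliver 1→2:  nop
11. deliver 1→0:  nop
12. crash(1):  <1:✗prim v1 ->
13. recover(1):  <1:prim v1 ->
14. propose(3,'r'):  nop
15. deliver 3→1:  nop
16. deliver 1→3:  nop

r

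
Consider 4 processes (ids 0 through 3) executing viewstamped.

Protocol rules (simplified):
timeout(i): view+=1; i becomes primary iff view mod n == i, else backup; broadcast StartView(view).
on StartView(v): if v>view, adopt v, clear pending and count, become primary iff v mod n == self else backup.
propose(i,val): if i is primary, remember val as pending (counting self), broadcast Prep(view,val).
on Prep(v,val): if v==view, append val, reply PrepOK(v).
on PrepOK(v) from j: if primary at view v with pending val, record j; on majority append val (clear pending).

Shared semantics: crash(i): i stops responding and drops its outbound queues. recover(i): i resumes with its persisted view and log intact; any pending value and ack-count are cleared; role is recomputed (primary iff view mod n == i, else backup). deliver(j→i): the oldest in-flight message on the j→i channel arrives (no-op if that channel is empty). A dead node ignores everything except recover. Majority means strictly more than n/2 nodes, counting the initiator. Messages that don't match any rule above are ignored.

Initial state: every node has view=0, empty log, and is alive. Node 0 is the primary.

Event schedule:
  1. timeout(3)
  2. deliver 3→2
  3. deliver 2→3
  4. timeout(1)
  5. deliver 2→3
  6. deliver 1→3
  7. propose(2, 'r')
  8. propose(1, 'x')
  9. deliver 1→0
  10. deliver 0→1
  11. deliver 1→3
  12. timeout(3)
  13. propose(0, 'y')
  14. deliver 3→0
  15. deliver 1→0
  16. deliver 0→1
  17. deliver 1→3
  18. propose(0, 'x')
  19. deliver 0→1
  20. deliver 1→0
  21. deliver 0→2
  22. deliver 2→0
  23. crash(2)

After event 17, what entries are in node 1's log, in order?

[1] timeout(3) → N3(back v1 [-])
[2] deliver 3→2 → N2(back v1 [-])
[3] deliver 2→3 → ∅
[4] timeout(1) → N1(prim v1 [-])
[5] deliver 2→3 → ∅
[6] deliver 1→3 → ∅
[7] propose(2,'r') → ∅
[8] propose(1,'x') → ∅
[9] deliver 1→0 → N0(back v1 [-])
[10] deliver 0→1 → ∅
[11] deliver 1→3 → N3(back v1 [x])
[12] timeout(3) → N3(back v2 [x])
[13] propose(0,'y') → ∅
[14] deliver 3→0 → ∅
[15] deliver 1→0 → N0(back v1 [x])
[16] deliver 0→1 → ∅
[17] deliver 1→3 → ∅

empty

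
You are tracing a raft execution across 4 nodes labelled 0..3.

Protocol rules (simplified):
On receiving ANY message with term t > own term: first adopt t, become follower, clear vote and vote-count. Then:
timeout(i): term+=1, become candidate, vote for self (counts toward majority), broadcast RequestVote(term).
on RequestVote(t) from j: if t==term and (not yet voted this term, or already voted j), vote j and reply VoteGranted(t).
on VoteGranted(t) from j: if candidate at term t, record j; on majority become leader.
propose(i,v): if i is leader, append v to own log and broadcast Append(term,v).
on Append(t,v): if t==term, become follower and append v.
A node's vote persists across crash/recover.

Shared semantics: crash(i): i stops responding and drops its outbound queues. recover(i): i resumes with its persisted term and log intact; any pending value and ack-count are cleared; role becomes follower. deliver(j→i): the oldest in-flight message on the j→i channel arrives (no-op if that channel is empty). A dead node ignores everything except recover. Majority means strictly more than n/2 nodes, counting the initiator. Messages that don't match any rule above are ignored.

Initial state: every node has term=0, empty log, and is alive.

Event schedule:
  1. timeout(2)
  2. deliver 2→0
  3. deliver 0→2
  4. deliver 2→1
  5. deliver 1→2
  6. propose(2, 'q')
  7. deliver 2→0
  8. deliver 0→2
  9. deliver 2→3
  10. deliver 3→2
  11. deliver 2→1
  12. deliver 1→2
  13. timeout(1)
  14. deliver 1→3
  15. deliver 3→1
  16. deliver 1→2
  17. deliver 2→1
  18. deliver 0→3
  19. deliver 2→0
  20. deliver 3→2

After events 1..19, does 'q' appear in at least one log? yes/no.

yes

after 1 — timeout(2): n2:cand/t1/[-]
after 2 — deliver 2→0: n0:foll/t1/[-]
after 3 — deliver 0→2: ·
after 4 — deliver 2→1: n1:foll/t1/[-]
after 5 — deliver 1→2: n2:lead/t1/[-]
after 6 — propose(2,'q'): n2:lead/t1/[q]
after 7 — deliver 2→0: n0:foll/t1/[q]
after 8 — deliver 0→2: ·
after 9 — deliver 2→3: n3:foll/t1/[-]
after 10 — deliver 3→2: ·
after 11 — deliver 2→1: n1:foll/t1/[q]
after 12 — deliver 1→2: ·
after 13 — timeout(1): n1:cand/t2/[q]
after 14 — deliver 1→3: n3:foll/t2/[-]
after 15 — deliver 3→1: ·
after 16 — deliver 1→2: n2:foll/t2/[q]
after 17 — deliver 2→1: n1:lead/t2/[q]
after 18 — deliver 0→3: ·
after 19 — deliver 2→0: ·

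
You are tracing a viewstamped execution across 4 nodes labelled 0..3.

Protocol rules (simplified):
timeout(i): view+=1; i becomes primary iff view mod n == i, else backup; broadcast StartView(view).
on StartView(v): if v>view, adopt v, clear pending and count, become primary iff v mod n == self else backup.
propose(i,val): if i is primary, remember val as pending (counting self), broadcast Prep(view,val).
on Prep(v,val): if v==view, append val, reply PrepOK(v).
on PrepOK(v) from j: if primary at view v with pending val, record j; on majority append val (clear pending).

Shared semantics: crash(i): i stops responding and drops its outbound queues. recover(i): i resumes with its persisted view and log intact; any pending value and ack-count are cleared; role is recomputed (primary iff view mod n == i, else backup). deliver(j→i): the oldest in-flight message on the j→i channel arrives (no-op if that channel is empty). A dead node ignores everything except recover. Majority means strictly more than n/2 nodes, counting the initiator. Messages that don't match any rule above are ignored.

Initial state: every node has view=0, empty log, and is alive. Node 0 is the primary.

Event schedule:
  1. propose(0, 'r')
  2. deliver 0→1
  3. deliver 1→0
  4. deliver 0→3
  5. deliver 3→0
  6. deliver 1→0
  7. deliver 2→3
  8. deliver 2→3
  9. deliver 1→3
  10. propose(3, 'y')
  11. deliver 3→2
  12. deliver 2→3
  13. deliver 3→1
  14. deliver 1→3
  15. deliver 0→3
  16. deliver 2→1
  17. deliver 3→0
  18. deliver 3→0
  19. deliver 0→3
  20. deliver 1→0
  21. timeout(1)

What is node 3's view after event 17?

0

1. propose(0,'r'):  nop
2. deliver 0→1:  <1:back v0 r>
3. deliver 1→0:  nop
4. deliver 0→3:  <3:back v0 r>
5. deliver 3→0:  <0:prim v0 r>
6. deliver 1→0:  nop
7. deliver 2→3:  nop
8. deliver 2→3:  nop
9. deliver 1→3:  nop
10. propose(3,'y'):  nop
11. deliver 3→2:  nop
12. deliver 2→3:  nop
13. deliver 3→1:  nop
14. deliver 1→3:  nop
15. deliver 0→3:  nop
16. deliver 2→1:  nop
17. deliver 3→0:  nop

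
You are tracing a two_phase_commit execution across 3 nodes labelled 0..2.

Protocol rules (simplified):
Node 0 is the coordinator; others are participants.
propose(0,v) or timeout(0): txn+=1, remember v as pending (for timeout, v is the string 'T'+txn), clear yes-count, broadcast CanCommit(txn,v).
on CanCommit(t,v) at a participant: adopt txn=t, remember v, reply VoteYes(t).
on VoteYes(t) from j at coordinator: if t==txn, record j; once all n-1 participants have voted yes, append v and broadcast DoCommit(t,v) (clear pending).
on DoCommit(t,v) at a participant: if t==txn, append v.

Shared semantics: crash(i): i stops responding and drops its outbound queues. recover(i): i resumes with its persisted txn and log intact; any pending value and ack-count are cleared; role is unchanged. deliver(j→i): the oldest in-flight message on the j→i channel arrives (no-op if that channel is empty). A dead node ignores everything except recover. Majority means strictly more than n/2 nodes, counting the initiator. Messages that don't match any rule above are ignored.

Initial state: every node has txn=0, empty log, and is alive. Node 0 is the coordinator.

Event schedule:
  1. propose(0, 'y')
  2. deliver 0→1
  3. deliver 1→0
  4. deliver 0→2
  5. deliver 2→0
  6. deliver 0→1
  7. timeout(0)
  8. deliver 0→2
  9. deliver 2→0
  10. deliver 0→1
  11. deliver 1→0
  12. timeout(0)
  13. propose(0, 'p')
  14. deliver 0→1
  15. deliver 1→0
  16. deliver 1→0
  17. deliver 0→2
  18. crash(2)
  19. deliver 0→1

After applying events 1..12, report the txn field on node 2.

1

e1 propose(0,'y'): 0[coor,t=1,-]
e2 deliver 0→1: 1[part,t=1,-]
e3 deliver 1→0: ·
e4 deliver 0→2: 2[part,t=1,-]
e5 deliver 2→0: 0[coor,t=1,y]
e6 deliver 0→1: 1[part,t=1,y]
e7 timeout(0): 0[coor,t=2,y]
e8 deliver 0→2: 2[part,t=1,y]
e9 deliver 2→0: ·
e10 deliver 0→1: 1[part,t=2,y]
e11 deliver 1→0: ·
e12 timeout(0): 0[coor,t=3,y]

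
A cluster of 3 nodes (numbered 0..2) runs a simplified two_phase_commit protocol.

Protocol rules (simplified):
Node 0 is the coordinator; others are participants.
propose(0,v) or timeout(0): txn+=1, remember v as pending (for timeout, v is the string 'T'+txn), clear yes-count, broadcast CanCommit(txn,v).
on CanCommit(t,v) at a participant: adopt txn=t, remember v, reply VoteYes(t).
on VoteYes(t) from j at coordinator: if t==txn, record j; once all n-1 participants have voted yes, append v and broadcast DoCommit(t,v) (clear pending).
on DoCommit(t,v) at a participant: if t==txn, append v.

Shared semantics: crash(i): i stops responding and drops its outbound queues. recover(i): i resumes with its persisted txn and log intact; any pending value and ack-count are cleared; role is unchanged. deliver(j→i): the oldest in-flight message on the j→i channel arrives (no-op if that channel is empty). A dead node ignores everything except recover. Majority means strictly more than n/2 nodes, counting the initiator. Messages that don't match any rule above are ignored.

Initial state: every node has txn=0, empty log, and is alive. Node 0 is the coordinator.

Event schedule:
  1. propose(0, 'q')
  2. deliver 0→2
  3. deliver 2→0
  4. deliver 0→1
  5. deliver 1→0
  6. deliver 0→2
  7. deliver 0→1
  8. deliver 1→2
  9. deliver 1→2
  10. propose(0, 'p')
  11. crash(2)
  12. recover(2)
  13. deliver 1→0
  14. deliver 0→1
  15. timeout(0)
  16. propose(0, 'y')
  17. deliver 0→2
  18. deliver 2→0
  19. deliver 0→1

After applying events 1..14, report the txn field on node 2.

e1 propose(0,'q'): 0[coor,t=1,-]
e2 deliver 0→2: 2[part,t=1,-]
e3 deliver 2→0: ·
e4 deliver 0→1: 1[part,t=1,-]
e5 deliver 1→0: 0[coor,t=1,q]
e6 deliver 0→2: 2[part,t=1,q]
e7 deliver 0→1: 1[part,t=1,q]
e8 deliver 1→2: ·
e9 deliver 1→2: ·
e10 propose(0,'p'): 0[coor,t=2,q]
e11 crash(2): 2[✗part,t=1,q]
e12 recover(2): 2[part,t=1,q]
e13 deliver 1→0: ·
e14 deliver 0→1: 1[part,t=2,q]

1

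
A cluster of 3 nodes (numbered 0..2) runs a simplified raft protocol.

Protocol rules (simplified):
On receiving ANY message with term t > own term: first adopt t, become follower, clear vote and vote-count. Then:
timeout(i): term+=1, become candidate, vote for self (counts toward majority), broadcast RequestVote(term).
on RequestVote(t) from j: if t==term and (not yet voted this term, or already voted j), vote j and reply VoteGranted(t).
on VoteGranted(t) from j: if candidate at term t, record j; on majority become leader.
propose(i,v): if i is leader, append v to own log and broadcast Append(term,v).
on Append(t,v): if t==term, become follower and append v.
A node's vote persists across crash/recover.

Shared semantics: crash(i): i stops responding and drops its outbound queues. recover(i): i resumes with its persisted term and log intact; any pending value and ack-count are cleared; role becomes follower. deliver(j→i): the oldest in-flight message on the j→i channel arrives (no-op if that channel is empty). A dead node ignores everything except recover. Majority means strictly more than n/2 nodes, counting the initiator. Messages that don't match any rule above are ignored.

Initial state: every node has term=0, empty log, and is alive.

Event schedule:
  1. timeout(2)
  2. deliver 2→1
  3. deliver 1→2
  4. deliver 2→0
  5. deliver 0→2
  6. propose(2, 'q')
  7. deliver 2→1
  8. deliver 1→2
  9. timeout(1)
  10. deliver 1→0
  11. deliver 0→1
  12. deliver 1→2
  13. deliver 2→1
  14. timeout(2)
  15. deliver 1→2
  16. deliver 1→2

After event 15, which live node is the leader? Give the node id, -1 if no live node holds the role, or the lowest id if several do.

[1] timeout(2) → N2(cand t1 [-])
[2] deliver 2→1 → N1(foll t1 [-])
[3] deliver 1→2 → N2(lead t1 [-])
[4] deliver 2→0 → N0(foll t1 [-])
[5] deliver 0→2 → ∅
[6] propose(2,'q') → N2(lead t1 [q])
[7] deliver 2→1 → N1(foll t1 [q])
[8] deliver 1→2 → ∅
[9] timeout(1) → N1(cand t2 [q])
[10] deliver 1→0 → N0(foll t2 [-])
[11] deliver 0→1 → N1(lead t2 [q])
[12] deliver 1→2 → N2(foll t2 [q])
[13] deliver 2→1 → ∅
[14] timeout(2) → N2(cand t3 [q])
[15] deliver 1→2 → ∅

1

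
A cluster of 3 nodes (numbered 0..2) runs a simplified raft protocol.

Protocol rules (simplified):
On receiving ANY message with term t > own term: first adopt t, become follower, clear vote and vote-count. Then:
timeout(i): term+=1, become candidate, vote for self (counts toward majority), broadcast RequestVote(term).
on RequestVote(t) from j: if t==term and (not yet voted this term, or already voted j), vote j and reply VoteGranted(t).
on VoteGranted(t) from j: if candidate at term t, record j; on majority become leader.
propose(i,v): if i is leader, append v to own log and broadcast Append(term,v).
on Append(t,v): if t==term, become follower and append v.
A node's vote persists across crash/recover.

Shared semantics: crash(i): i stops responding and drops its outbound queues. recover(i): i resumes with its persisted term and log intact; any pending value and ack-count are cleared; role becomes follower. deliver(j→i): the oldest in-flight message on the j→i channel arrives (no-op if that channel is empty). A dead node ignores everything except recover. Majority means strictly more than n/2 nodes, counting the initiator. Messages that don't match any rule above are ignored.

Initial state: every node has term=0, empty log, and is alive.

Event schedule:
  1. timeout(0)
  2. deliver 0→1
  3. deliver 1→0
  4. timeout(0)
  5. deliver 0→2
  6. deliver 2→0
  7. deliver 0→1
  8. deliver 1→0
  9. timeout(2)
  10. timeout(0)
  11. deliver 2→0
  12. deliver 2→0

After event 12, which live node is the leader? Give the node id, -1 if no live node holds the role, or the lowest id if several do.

-1

e1 timeout(0): 0[cand,t=1,-]
e2 deliver 0→1: 1[foll,t=1,-]
e3 deliver 1→0: 0[lead,t=1,-]
e4 timeout(0): 0[cand,t=2,-]
e5 deliver 0→2: 2[foll,t=1,-]
e6 deliver 2→0: ·
e7 deliver 0→1: 1[foll,t=2,-]
e8 deliver 1→0: 0[lead,t=2,-]
e9 timeout(2): 2[cand,t=2,-]
e10 timeout(0): 0[cand,t=3,-]
e11 deliver 2→0: ·
e12 deliver 2→0: ·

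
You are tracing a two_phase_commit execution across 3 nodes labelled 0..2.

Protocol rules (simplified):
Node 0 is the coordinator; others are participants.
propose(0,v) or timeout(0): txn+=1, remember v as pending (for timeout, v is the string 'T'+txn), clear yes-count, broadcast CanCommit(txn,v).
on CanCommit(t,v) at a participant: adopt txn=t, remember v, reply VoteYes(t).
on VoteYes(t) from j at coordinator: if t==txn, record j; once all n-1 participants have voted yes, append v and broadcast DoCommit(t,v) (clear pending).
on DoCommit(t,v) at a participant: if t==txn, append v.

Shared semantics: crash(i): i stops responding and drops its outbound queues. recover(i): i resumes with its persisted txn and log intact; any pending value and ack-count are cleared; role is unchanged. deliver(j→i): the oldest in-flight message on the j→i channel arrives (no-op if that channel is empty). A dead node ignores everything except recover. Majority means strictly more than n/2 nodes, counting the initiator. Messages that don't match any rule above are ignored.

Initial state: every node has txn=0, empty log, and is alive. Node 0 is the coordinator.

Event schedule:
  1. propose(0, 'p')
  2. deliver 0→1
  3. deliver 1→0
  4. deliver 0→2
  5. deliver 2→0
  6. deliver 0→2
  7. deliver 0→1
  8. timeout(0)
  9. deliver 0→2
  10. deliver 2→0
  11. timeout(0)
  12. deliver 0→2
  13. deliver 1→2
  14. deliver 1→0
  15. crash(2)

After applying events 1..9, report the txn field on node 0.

2

e1 propose(0,'p'): 0[coor,t=1,-]
e2 deliver 0→1: 1[part,t=1,-]
e3 deliver 1→0: ·
e4 deliver 0→2: 2[part,t=1,-]
e5 deliver 2→0: 0[coor,t=1,p]
e6 deliver 0→2: 2[part,t=1,p]
e7 deliver 0→1: 1[part,t=1,p]
e8 timeout(0): 0[coor,t=2,p]
e9 deliver 0→2: 2[part,t=2,p]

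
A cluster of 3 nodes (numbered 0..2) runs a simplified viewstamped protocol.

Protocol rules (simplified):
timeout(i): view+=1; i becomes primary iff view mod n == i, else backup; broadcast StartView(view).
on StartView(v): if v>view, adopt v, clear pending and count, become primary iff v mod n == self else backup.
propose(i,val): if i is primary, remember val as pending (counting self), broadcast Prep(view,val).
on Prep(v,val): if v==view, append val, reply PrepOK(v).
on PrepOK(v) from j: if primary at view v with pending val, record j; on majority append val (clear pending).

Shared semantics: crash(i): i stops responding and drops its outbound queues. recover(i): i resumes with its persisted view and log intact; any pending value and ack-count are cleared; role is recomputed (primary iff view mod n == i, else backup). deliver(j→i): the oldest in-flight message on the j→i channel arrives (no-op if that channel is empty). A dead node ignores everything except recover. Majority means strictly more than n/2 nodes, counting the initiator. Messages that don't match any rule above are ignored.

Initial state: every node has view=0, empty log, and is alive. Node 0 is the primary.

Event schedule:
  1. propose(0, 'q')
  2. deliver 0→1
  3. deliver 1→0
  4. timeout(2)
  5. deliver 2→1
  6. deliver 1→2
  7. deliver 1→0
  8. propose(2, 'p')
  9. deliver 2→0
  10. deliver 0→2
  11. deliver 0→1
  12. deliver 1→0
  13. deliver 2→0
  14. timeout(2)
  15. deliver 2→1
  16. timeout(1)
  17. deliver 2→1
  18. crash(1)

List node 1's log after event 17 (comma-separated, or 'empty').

after 1 — propose(0,'q'): ·
after 2 — deliver 0→1: n1:back/v0/[q]
after 3 — deliver 1→0: n0:prim/v0/[q]
after 4 — timeout(2): n2:back/v1/[-]
after 5 — deliver 2→1: n1:prim/v1/[q]
after 6 — deliver 1→2: ·
after 7 — deliver 1→0: ·
after 8 — propose(2,'p'): ·
after 9 — deliver 2→0: n0:back/v1/[q]
after 10 — deliver 0→2: ·
after 11 — deliver 0→1: ·
after 12 — deliver 1→0: ·
after 13 — deliver 2→0: ·
after 14 — timeout(2): n2:prim/v2/[-]
after 15 — deliver 2→1: n1:back/v2/[q]
after 16 — timeout(1): n1:back/v3/[q]
after 17 — deliver 2→1: ·

q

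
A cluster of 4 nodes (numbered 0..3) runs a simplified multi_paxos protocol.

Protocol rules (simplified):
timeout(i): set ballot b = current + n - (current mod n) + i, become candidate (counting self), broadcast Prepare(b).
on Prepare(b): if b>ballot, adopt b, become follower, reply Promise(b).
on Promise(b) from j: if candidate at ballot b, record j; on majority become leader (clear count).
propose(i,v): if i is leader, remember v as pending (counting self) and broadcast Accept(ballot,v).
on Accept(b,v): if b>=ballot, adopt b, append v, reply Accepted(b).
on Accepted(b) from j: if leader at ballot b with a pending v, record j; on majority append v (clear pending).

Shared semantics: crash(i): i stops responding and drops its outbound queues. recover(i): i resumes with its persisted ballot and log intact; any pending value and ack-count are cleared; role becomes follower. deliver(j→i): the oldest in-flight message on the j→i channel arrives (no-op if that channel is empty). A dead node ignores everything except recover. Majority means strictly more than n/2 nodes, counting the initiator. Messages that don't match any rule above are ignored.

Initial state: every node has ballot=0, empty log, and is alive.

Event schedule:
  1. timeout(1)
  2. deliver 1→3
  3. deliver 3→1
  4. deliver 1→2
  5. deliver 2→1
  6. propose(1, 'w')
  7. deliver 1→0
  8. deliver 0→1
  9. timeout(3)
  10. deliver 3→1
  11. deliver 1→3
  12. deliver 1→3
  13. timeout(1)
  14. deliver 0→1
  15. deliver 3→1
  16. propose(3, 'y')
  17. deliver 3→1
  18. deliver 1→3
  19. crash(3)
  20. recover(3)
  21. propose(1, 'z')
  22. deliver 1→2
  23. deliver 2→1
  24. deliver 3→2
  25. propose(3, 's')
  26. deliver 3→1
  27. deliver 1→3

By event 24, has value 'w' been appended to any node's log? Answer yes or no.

after 1 — timeout(1): n1:cand/b5/[-]
after 2 — deliver 1→3: n3:foll/b5/[-]
after 3 — deliver 3→1: ·
after 4 — deliver 1→2: n2:foll/b5/[-]
after 5 — deliver 2→1: n1:lead/b5/[-]
after 6 — propose(1,'w'): ·
after 7 — deliver 1→0: n0:foll/b5/[-]
after 8 — deliver 0→1: ·
after 9 — timeout(3): n3:cand/b11/[-]
after 10 — deliver 3→1: n1:foll/b11/[-]
after 11 — deliver 1→3: ·
after 12 — deliver 1→3: ·
after 13 — timeout(1): n1:cand/b13/[-]
after 14 — deliver 0→1: ·
after 15 — deliver 3→1: ·
after 16 — propose(3,'y'): ·
after 17 — deliver 3→1: ·
after 18 — deliver 1→3: n3:foll/b13/[-]
after 19 — crash(3): n3:✗foll/b13/[-]
after 20 — recover(3): n3:foll/b13/[-]
after 21 — propose(1,'z'): ·
after 22 — deliver 1→2: n2:foll/b5/[w]
after 23 — deliver 2→1: ·
after 24 — deliver 3→2: ·

yes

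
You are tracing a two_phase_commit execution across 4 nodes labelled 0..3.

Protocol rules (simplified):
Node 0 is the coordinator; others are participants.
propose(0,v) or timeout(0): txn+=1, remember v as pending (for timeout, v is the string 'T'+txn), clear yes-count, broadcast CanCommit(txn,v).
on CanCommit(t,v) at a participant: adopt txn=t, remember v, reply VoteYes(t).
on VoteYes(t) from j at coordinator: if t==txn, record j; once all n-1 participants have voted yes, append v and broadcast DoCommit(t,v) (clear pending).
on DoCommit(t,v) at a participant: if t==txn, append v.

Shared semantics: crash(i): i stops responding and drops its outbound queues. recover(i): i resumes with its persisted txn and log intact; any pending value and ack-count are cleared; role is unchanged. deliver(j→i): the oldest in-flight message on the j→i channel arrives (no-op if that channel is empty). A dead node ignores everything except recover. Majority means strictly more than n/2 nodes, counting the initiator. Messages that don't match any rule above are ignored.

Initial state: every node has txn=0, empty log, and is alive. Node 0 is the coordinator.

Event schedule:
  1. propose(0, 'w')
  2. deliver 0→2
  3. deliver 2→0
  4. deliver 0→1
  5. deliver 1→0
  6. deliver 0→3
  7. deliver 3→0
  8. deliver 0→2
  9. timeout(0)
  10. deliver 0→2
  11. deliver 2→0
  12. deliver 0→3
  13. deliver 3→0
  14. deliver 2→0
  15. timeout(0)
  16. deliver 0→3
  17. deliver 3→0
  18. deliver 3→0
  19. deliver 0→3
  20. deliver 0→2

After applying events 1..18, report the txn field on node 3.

2

after 1 — propose(0,'w'): n0:coor/t1/[-]
after 2 — deliver 0→2: n2:part/t1/[-]
after 3 — deliver 2→0: ·
after 4 — deliver 0→1: n1:part/t1/[-]
after 5 — deliver 1→0: ·
after 6 — deliver 0→3: n3:part/t1/[-]
after 7 — deliver 3→0: n0:coor/t1/[w]
after 8 — deliver 0→2: n2:part/t1/[w]
after 9 — timeout(0): n0:coor/t2/[w]
after 10 — deliver 0→2: n2:part/t2/[w]
after 11 — deliver 2→0: ·
after 12 — deliver 0→3: n3:part/t1/[w]
after 13 — deliver 3→0: ·
after 14 — deliver 2→0: ·
after 15 — timeout(0): n0:coor/t3/[w]
after 16 — deliver 0→3: n3:part/t2/[w]
after 17 — deliver 3→0: ·
after 18 — deliver 3→0: ·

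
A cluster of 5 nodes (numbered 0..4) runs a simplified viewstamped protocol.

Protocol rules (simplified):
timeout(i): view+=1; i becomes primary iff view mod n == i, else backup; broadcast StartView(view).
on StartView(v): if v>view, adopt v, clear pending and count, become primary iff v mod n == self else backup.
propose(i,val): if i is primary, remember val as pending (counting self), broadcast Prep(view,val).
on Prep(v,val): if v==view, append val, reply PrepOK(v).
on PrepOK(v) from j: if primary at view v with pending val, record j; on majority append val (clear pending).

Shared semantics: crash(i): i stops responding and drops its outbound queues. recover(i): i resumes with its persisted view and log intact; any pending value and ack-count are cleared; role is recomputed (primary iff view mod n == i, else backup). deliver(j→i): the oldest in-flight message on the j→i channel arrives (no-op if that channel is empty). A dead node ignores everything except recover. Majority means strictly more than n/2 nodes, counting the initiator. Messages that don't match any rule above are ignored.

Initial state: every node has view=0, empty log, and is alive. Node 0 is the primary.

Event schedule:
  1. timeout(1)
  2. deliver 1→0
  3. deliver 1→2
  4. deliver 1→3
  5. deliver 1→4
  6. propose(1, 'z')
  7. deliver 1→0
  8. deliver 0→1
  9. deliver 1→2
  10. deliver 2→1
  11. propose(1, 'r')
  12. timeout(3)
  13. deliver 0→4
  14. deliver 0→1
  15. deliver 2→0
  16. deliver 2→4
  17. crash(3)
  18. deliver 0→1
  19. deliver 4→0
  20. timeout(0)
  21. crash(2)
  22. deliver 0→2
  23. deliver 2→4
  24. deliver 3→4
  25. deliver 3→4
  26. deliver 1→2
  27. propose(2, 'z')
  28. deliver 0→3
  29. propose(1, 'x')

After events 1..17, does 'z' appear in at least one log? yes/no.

e1 timeout(1): 1[prim,v=1,-]
e2 deliver 1→0: 0[back,v=1,-]
e3 deliver 1→2: 2[back,v=1,-]
e4 deliver 1→3: 3[back,v=1,-]
e5 deliver 1→4: 4[back,v=1,-]
e6 propose(1,'z'): ·
e7 deliver 1→0: 0[back,v=1,z]
e8 deliver 0→1: ·
e9 deliver 1→2: 2[back,v=1,z]
e10 deliver 2→1: 1[prim,v=1,z]
e11 propose(1,'r'): ·
e12 timeout(3): 3[back,v=2,-]
e13 deliver 0→4: ·
e14 deliver 0→1: ·
e15 deliver 2→0: ·
e16 deliver 2→4: ·
e17 crash(3): 3[✗back,v=2,-]

yes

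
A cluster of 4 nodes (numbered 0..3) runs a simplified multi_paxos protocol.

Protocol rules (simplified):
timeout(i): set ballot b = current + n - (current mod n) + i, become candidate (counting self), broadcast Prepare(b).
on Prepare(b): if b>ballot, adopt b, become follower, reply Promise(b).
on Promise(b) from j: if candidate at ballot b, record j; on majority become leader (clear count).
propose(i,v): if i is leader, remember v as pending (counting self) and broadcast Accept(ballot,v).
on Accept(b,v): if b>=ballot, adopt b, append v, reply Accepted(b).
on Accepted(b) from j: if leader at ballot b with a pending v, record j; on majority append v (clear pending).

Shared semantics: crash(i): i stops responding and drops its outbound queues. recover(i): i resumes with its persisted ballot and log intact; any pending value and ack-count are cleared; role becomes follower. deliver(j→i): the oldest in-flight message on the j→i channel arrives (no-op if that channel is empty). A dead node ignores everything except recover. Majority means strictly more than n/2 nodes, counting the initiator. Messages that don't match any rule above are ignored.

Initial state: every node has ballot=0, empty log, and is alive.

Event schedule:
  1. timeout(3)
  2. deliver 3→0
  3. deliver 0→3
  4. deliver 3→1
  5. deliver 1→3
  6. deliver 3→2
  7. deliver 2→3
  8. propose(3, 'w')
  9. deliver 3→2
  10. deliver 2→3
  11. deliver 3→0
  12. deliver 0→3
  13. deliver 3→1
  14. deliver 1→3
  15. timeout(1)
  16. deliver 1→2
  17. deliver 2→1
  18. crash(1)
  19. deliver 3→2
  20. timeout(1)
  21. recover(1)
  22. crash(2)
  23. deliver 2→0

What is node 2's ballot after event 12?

7

after 1 — timeout(3): n3:cand/b7/[-]
after 2 — deliver 3→0: n0:foll/b7/[-]
after 3 — deliver 0→3: ·
after 4 — deliver 3→1: n1:foll/b7/[-]
after 5 — deliver 1→3: n3:lead/b7/[-]
after 6 — deliver 3→2: n2:foll/b7/[-]
after 7 — deliver 2→3: ·
after 8 — propose(3,'w'): ·
after 9 — deliver 3→2: n2:foll/b7/[w]
after 10 — deliver 2→3: ·
after 11 — deliver 3→0: n0:foll/b7/[w]
after 12 — deliver 0→3: n3:lead/b7/[w]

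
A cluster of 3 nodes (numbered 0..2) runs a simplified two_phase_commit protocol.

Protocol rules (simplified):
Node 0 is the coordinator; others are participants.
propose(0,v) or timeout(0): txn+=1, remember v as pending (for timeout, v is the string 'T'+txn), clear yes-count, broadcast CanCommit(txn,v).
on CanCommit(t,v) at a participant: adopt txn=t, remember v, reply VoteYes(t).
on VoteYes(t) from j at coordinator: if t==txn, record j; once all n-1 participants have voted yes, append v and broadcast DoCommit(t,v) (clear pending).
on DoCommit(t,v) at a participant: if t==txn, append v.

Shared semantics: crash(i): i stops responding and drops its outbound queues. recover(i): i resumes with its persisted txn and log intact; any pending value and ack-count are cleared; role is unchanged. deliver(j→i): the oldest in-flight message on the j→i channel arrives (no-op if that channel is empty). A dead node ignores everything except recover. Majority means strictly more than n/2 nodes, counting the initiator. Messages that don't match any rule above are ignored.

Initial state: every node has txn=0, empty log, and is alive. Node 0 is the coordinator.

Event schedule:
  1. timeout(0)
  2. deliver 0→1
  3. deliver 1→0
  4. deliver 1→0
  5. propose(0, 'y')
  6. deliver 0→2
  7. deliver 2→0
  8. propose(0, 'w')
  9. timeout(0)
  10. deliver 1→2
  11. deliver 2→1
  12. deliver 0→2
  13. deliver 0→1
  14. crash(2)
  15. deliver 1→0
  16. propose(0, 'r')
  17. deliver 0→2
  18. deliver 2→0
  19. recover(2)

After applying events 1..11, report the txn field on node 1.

1

step 1 timeout(0): 0={coor,t=1,log=-}
step 2 deliver 0→1: 1={part,t=1,log=-}
step 3 deliver 1→0: —
step 4 deliver 1→0: —
step 5 propose(0,'y'): 0={coor,t=2,log=-}
step 6 deliver 0→2: 2={part,t=1,log=-}
step 7 deliver 2→0: —
step 8 propose(0,'w'): 0={coor,t=3,log=-}
step 9 timeout(0): 0={coor,t=4,log=-}
step 10 deliver 1→2: —
step 11 deliver 2→1: —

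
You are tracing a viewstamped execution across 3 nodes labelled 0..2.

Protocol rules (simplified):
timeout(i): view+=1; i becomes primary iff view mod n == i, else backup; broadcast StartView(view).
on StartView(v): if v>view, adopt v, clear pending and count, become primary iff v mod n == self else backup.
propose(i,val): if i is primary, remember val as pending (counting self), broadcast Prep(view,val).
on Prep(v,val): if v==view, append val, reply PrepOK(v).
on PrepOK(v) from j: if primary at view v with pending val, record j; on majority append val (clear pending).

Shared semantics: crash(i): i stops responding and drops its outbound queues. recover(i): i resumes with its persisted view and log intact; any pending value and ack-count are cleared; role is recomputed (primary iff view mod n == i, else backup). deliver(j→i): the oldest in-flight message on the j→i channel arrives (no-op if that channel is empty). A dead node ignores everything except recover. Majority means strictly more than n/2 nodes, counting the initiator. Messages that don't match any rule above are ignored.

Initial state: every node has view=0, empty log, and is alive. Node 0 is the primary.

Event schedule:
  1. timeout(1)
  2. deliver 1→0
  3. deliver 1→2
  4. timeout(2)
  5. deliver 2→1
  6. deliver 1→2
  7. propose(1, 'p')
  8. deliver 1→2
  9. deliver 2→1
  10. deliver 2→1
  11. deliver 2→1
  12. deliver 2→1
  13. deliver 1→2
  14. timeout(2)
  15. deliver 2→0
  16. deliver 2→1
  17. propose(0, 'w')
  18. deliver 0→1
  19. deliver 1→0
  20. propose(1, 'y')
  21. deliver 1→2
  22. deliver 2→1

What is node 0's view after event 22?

2

e1 timeout(1): 1[prim,v=1,-]
e2 deliver 1→0: 0[back,v=1,-]
e3 deliver 1→2: 2[back,v=1,-]
e4 timeout(2): 2[prim,v=2,-]
e5 deliver 2→1: 1[back,v=2,-]
e6 deliver 1→2: ·
e7 propose(1,'p'): ·
e8 deliver 1→2: ·
e9 deliver 2→1: ·
e10 deliver 2→1: ·
e11 deliver 2→1: ·
e12 deliver 2→1: ·
e13 deliver 1→2: ·
e14 timeout(2): 2[back,v=3,-]
e15 deliver 2→0: 0[back,v=2,-]
e16 deliver 2→1: 1[back,v=3,-]
e17 propose(0,'w'): ·
e18 deliver 0→1: ·
e19 deliver 1→0: ·
e20 propose(1,'y'): ·
e21 deliver 1→2: ·
e22 deliver 2→1: ·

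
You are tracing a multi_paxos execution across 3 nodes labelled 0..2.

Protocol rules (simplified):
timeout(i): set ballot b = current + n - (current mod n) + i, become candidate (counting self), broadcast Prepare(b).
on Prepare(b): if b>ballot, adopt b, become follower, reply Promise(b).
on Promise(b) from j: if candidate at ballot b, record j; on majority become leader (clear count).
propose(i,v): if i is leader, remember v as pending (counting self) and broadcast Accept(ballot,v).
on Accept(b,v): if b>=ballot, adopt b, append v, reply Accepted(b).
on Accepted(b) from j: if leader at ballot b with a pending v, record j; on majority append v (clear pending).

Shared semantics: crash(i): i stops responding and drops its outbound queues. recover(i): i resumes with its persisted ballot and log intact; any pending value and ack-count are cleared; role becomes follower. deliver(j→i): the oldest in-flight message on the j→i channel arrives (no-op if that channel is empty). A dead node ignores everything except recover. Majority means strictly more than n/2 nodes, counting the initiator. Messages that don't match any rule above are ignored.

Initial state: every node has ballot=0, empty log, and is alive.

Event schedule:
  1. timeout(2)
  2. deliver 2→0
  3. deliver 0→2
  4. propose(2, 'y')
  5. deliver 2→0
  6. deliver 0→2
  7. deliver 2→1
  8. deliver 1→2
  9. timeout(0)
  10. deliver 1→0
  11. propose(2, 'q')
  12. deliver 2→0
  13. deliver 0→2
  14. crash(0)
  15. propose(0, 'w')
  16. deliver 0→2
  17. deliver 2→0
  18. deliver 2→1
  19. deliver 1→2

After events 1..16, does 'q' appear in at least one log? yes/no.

[1] timeout(2) → N2(cand b5 [-])
[2] deliver 2→0 → N0(foll b5 [-])
[3] deliver 0→2 → N2(lead b5 [-])
[4] propose(2,'y') → ∅
[5] deliver 2→0 → N0(foll b5 [y])
[6] deliver 0→2 → N2(lead b5 [y])
[7] deliver 2→1 → N1(foll b5 [-])
[8] deliver 1→2 → ∅
[9] timeout(0) → N0(cand b6 [y])
[10] deliver 1→0 → ∅
[11] propose(2,'q') → ∅
[12] deliver 2→0 → ∅
[13] deliver 0→2 → N2(foll b6 [y])
[14] crash(0) → N0(✗cand b6 [y])
[15] propose(0,'w') → ∅
[16] deliver 0→2 → ∅

no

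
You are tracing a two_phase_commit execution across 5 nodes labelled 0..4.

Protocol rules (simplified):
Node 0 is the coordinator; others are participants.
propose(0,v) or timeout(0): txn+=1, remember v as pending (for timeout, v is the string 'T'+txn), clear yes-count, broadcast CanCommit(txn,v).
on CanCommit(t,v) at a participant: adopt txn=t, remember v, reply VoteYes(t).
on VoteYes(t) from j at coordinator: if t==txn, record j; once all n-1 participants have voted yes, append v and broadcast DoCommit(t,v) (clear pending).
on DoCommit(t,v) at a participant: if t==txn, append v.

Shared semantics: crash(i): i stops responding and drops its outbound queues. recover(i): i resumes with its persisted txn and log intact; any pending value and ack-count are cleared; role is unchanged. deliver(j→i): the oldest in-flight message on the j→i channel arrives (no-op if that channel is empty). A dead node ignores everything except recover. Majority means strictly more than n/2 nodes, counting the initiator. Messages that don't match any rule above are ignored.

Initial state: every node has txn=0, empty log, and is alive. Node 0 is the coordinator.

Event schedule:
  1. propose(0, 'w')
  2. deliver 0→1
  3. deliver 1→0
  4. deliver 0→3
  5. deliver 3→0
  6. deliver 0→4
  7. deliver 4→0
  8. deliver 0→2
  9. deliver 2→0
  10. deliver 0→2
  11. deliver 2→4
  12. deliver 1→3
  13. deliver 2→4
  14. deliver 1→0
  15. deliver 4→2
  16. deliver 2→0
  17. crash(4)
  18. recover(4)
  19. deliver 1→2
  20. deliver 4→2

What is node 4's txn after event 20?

1

step 1 propose(0,'w'): 0={coor,t=1,log=-}
step 2 deliver 0→1: 1={part,t=1,log=-}
step 3 deliver 1→0: —
step 4 deliver 0→3: 3={part,t=1,log=-}
step 5 deliver 3→0: —
step 6 deliver 0→4: 4={part,t=1,log=-}
step 7 deliver 4→0: —
step 8 deliver 0→2: 2={part,t=1,log=-}
step 9 deliver 2→0: 0={coor,t=1,log=w}
step 10 deliver 0→2: 2={part,t=1,log=w}
step 11 deliver 2→4: —
step 12 deliver 1→3: —
step 13 deliver 2→4: —
step 14 deliver 1→0: —
step 15 deliver 4→2: —
step 16 deliver 2→0: —
step 17 crash(4): 4={✗part,t=1,log=-}
step 18 recover(4): 4={part,t=1,log=-}
step 19 deliver 1→2: —
step 20 deliver 4→2: —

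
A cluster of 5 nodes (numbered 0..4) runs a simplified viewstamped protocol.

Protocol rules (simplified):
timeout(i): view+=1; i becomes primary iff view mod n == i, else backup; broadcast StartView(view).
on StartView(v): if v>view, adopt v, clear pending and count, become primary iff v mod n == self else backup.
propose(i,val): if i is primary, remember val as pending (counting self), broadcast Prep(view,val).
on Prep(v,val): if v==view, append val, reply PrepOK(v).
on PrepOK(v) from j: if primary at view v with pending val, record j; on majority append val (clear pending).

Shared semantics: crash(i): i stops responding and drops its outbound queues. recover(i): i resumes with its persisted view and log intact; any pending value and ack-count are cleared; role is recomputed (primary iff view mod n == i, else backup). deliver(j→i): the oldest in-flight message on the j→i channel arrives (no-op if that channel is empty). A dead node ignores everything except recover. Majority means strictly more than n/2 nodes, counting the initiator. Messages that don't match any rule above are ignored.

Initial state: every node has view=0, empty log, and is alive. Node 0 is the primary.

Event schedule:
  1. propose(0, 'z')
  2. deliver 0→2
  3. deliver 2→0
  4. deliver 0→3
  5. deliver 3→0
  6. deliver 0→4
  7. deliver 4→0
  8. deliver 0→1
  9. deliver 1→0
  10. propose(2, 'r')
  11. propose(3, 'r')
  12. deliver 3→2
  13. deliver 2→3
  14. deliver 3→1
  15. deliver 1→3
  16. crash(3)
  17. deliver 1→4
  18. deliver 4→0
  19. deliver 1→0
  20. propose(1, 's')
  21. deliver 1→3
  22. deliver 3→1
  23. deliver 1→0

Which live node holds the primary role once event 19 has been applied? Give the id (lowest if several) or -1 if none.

e1 propose(0,'z'): ·
e2 deliver 0→2: 2[back,v=0,z]
e3 deliver 2→0: ·
e4 deliver 0→3: 3[back,v=0,z]
e5 deliver 3→0: 0[prim,v=0,z]
e6 deliver 0→4: 4[back,v=0,z]
e7 deliver 4→0: ·
e8 deliver 0→1: 1[back,v=0,z]
e9 deliver 1→0: ·
e10 propose(2,'r'): ·
e11 propose(3,'r'): ·
e12 deliver 3→2: ·
e13 deliver 2→3: ·
e14 deliver 3→1: ·
e15 deliver 1→3: ·
e16 crash(3): 3[✗back,v=0,z]
e17 deliver 1→4: ·
e18 deliver 4→0: ·
e19 deliver 1→0: ·

0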